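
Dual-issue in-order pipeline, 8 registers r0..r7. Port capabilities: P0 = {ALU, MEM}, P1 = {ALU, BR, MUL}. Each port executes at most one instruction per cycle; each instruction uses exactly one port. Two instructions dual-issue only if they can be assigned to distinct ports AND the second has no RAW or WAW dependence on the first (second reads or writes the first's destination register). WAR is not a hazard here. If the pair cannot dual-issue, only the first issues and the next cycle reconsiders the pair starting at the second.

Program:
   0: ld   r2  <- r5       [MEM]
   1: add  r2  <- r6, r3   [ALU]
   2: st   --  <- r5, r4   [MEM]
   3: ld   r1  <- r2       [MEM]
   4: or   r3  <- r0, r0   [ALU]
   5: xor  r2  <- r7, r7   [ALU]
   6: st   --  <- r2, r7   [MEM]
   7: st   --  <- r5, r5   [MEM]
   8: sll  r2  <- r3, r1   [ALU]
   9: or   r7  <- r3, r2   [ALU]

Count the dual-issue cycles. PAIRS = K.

PAIRS = 3

#0 head=0: ld i0 WAW r2
#1 head=1: add;st i1,i2 2-wide
#2 head=3: ld;or i3,i4 2-wide
#3 head=5: xor i5 RAW r2
#4 head=6: st i6 no-port MEM/MEM
#5 head=7: st;sll i7,i8 2-wide
#6 head=9: or i9 tail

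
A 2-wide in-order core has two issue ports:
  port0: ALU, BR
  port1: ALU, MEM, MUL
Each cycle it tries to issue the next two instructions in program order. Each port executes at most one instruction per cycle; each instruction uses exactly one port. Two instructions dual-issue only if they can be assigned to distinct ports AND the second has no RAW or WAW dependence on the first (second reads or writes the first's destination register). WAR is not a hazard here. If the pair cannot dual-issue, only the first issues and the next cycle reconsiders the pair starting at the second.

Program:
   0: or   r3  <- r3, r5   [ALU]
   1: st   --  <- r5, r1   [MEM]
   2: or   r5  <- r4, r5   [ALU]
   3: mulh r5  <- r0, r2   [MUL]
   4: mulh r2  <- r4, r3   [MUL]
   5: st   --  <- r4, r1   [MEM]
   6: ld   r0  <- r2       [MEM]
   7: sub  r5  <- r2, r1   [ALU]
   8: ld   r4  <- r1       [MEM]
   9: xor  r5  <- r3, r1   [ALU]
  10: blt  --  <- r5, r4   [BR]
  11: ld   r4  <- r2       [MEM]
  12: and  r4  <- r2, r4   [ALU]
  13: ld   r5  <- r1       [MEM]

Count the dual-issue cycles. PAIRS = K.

PAIRS = 5

[0] i0/i1  or st  -- pair
[1] i2  or  -- WAW r5
[2] i3  mulh  -- no-port MUL/MUL
[3] i4  mulh  -- no-port MUL/MEM
[4] i5  st  -- no-port MEM/MEM
[5] i6/i7  ld sub  -- pair
[6] i8/i9  ld xor  -- pair
[7] i10/i11  blt ld  -- pair
[8] i12/i13  and ld  -- pair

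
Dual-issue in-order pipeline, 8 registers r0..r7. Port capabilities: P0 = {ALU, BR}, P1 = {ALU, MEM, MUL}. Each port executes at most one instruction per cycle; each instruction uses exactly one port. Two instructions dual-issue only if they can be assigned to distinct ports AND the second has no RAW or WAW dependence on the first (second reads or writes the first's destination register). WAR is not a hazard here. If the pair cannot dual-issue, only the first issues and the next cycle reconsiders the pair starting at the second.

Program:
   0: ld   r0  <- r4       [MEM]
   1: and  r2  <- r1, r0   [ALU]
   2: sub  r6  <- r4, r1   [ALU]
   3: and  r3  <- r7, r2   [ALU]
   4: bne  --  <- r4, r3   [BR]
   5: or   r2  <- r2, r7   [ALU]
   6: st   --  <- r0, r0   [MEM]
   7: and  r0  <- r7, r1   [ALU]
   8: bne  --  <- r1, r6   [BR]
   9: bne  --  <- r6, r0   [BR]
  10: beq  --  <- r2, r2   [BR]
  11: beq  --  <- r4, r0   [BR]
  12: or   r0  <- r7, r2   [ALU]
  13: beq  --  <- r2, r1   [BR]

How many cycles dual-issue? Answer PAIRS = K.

t=0 i0:ld ; RAW r0
t=1 i1/i2:and+sub ; dual
t=2 i3:and ; RAW r3
t=3 i4/i5:bne+or ; dual
t=4 i6/i7:st+and ; dual
t=5 i8:bne ; no-port BR/BR
t=6 i9:bne ; no-port BR/BR
t=7 i10:beq ; no-port BR/BR
t=8 i11/i12:beq+or ; dual
t=9 i13:beq ; tail

PAIRS = 4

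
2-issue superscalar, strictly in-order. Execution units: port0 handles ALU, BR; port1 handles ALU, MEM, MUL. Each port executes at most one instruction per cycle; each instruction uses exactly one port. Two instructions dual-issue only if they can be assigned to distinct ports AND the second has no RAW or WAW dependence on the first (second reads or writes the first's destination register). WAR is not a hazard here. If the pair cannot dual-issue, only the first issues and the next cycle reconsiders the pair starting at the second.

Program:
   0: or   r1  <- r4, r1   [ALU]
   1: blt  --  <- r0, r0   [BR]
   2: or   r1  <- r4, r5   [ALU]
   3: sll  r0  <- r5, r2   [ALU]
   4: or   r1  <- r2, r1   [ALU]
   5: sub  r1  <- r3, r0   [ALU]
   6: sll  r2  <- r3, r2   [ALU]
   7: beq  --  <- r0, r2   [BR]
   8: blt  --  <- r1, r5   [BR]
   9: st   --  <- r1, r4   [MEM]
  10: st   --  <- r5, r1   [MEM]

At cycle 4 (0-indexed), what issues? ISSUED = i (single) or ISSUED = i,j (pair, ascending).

#0 head=0: or blt i0+i1 pair
#1 head=2: or sll i2+i3 pair
#2 head=4: or i4 WAW r1
#3 head=5: sub sll i5+i6 pair
#4 head=7: beq i7 no-port BR/BR
#5 head=8: blt st i8+i9 pair
#6 head=10: st i10 tail

ISSUED = 7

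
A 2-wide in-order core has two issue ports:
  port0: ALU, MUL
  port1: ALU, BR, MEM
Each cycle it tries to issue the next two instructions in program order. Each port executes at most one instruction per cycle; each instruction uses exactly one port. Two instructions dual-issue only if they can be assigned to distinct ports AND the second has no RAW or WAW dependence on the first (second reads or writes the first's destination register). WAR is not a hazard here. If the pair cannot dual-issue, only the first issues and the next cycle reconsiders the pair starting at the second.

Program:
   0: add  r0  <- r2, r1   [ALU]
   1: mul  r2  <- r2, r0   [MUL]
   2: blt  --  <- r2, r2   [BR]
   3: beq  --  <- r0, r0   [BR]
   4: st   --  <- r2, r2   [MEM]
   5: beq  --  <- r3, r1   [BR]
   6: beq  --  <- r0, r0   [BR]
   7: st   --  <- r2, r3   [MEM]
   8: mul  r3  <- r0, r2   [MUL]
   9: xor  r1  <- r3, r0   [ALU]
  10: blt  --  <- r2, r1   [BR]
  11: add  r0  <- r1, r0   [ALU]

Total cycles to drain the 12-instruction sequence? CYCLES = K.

CYCLES = 10

t=0 i0:add.ALU ; RAW r0
t=1 i1:mul.MUL ; RAW r2
t=2 i2:blt.BR ; no-port BR/BR
t=3 i3:beq.BR ; no-port BR/MEM
t=4 i4:st.MEM ; no-port MEM/BR
t=5 i5:beq.BR ; no-port BR/BR
t=6 i6:beq.BR ; no-port BR/MEM
t=7 i7,i8:st.MEM/mul.MUL ; dual
t=8 i9:xor.ALU ; RAW r1
t=9 i10,i11:blt.BR/add.ALU ; dual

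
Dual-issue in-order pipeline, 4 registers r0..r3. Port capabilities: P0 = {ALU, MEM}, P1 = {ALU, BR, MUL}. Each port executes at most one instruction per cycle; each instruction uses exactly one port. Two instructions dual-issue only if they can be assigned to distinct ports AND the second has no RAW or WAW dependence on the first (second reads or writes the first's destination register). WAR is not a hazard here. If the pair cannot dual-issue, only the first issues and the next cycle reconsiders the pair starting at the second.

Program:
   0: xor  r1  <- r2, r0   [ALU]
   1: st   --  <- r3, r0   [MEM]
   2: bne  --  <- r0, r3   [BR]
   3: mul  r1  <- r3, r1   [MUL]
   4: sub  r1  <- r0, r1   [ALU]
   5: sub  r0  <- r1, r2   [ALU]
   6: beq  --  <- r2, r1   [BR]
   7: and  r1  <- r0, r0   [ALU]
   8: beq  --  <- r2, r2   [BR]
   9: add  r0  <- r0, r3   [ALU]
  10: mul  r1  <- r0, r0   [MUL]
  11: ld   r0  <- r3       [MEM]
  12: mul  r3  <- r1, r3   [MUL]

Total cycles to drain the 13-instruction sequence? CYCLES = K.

[0] i0/i1  xor.ALU/st.MEM  -- pair
[1] i2  bne.BR  -- no-port BR/MUL
[2] i3  mul.MUL  -- RAW+WAW r1
[3] i4  sub.ALU  -- RAW r1
[4] i5/i6  sub.ALU/beq.BR  -- pair
[5] i7/i8  and.ALU/beq.BR  -- pair
[6] i9  add.ALU  -- RAW r0
[7] i10/i11  mul.MUL/ld.MEM  -- pair
[8] i12  mul.MUL  -- tail

CYCLES = 9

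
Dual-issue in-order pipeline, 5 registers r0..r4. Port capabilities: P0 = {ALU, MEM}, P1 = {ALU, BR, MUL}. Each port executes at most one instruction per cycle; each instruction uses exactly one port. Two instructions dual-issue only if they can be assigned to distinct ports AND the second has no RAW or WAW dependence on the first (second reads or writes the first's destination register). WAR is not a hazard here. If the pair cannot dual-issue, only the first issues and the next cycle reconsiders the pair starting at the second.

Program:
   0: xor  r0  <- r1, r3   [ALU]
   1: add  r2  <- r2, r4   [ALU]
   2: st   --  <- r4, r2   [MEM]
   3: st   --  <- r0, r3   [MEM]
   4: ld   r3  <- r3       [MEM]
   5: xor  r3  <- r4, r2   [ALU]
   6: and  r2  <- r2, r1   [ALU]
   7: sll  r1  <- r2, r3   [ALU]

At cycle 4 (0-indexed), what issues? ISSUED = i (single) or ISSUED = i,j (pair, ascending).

ISSUED = 5,6

#0 head=0: xor+add i0/i1 pair
#1 head=2: st i2 no-port MEM/MEM
#2 head=3: st i3 no-port MEM/MEM
#3 head=4: ld i4 WAW r3
#4 head=5: xor+and i5/i6 pair
#5 head=7: sll i7 tail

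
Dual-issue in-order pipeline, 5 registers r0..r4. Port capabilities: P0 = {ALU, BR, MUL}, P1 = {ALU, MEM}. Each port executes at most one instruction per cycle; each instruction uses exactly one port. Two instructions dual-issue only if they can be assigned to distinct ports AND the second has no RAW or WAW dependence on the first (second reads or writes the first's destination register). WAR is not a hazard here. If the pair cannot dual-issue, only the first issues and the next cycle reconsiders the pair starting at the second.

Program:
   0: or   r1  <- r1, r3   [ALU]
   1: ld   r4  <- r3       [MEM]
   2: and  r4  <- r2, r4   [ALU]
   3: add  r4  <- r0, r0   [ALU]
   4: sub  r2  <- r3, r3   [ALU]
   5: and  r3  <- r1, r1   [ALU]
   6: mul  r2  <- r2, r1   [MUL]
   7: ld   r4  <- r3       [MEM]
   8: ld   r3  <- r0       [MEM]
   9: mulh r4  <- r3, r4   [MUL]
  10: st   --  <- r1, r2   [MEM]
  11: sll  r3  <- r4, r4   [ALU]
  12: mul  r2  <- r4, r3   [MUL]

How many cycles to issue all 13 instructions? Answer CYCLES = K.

t=0 i0&i1:or+ld ; 2-wide
t=1 i2:and ; WAW r4
t=2 i3&i4:add+sub ; 2-wide
t=3 i5&i6:and+mul ; 2-wide
t=4 i7:ld ; no-port MEM/MEM
t=5 i8:ld ; RAW r3
t=6 i9&i10:mulh+st ; 2-wide
t=7 i11:sll ; RAW r3
t=8 i12:mul ; tail

CYCLES = 9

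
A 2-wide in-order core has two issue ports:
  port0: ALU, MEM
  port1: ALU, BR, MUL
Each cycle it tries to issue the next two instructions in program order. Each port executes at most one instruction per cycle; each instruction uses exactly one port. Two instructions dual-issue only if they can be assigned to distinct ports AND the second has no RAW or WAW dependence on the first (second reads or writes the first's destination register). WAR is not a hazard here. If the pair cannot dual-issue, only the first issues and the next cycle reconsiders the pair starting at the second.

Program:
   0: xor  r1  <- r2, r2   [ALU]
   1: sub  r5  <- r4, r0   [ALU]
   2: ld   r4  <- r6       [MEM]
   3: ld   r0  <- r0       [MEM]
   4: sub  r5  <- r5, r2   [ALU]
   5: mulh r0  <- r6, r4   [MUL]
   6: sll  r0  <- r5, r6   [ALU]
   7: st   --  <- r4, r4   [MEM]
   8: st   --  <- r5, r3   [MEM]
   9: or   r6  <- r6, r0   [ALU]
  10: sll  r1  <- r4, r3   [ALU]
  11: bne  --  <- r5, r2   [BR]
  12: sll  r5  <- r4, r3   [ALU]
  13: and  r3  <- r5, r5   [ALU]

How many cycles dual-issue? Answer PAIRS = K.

PAIRS = 5

t=0 i0&i1:xor;sub ; dual
t=1 i2:ld ; no-port MEM/MEM
t=2 i3&i4:ld;sub ; dual
t=3 i5:mulh ; WAW r0
t=4 i6&i7:sll;st ; dual
t=5 i8&i9:st;or ; dual
t=6 i10&i11:sll;bne ; dual
t=7 i12:sll ; RAW r5
t=8 i13:and ; tail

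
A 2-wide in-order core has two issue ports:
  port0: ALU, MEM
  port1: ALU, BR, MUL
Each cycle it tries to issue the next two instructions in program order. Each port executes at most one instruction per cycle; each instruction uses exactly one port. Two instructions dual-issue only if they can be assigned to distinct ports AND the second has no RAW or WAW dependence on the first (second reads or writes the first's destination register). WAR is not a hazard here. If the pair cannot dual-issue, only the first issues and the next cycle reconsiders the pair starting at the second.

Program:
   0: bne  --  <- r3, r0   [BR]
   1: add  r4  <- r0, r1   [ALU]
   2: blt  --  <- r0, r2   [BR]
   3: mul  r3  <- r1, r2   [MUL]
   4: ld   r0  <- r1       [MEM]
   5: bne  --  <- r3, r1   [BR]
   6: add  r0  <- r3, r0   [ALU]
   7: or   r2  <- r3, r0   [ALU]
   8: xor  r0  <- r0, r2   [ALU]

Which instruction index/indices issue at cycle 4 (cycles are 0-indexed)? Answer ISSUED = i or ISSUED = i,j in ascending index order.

ISSUED = 7

t=0 i0+i1:bne.BR add.ALU ; 2-wide
t=1 i2:blt.BR ; no-port BR/MUL
t=2 i3+i4:mul.MUL ld.MEM ; 2-wide
t=3 i5+i6:bne.BR add.ALU ; 2-wide
t=4 i7:or.ALU ; RAW r2
t=5 i8:xor.ALU ; tail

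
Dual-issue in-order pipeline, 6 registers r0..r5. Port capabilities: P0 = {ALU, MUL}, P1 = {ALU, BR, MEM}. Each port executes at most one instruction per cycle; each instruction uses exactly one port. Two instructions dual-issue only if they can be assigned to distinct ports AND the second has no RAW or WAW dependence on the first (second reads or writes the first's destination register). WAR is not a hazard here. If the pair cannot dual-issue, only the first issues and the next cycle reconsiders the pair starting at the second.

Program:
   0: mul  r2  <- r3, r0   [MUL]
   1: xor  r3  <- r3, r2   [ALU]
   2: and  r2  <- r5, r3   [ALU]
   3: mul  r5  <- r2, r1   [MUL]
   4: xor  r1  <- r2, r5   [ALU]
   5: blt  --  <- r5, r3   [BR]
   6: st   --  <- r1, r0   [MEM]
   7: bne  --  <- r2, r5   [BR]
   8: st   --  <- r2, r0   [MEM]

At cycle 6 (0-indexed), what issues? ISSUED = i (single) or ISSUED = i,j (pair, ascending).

ISSUED = 7

0. mul @i0  | RAW r2
1. xor @i1  | RAW r3
2. and @i2  | RAW r2
3. mul @i3  | RAW r5
4. xor+blt @i4&i5  | dual
5. st @i6  | no-port MEM/BR
6. bne @i7  | no-port BR/MEM
7. st @i8  | tail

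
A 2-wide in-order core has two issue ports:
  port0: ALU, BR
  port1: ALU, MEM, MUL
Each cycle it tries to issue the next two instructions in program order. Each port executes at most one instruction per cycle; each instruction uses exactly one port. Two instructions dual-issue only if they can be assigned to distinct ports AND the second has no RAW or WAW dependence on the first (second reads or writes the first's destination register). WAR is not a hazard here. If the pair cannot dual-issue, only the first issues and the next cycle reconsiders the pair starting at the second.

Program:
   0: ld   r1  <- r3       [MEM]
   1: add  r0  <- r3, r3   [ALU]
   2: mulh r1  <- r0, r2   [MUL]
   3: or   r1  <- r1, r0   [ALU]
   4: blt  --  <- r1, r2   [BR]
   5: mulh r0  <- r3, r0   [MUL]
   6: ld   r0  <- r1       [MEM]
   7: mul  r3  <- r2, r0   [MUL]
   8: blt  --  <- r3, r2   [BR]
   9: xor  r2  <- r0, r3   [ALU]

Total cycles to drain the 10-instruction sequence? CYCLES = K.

CYCLES = 7

c0: i0&i1 ld add  pair
c1: i2 mulh  RAW+WAW r1
c2: i3 or  RAW r1
c3: i4&i5 blt mulh  pair
c4: i6 ld  no-port MEM/MUL
c5: i7 mul  RAW r3
c6: i8&i9 blt xor  pair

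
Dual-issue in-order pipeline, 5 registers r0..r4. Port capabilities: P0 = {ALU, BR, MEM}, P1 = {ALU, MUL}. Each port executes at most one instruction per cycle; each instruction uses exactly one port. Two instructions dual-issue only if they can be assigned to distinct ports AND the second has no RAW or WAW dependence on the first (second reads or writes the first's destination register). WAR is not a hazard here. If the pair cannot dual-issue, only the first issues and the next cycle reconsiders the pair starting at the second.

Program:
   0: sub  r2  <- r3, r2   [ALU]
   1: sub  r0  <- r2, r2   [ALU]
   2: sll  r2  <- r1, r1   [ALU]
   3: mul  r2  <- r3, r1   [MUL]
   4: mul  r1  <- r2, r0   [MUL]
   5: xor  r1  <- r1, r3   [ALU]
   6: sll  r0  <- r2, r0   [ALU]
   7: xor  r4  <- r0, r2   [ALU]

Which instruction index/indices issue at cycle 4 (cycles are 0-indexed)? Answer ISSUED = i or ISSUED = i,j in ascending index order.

  cy0 -> i0 (sub) RAW r2
  cy1 -> i1&i2 (sub/sll) dual
  cy2 -> i3 (mul) no-port MUL/MUL
  cy3 -> i4 (mul) RAW+WAW r1
  cy4 -> i5&i6 (xor/sll) dual
  cy5 -> i7 (xor) tail

ISSUED = 5,6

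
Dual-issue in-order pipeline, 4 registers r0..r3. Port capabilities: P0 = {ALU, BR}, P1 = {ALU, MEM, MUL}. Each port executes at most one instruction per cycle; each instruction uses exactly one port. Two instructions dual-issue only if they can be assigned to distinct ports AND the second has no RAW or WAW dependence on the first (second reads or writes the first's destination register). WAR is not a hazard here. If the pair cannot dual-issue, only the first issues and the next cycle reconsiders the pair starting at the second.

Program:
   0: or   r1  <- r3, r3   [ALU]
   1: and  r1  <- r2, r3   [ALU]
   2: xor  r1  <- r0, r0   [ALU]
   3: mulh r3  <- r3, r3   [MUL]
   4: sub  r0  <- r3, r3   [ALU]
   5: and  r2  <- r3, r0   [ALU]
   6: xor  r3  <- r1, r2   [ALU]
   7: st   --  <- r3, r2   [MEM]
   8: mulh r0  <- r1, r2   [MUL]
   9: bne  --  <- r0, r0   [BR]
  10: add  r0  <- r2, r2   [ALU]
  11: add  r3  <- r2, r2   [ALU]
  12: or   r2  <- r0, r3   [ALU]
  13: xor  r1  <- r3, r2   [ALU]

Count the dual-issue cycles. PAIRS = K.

PAIRS = 2

c0: i0 or  WAW r1
c1: i1 and  WAW r1
c2: i2/i3 xor+mulh  2-wide
c3: i4 sub  RAW r0
c4: i5 and  RAW r2
c5: i6 xor  RAW r3
c6: i7 st  no-port MEM/MUL
c7: i8 mulh  RAW r0
c8: i9/i10 bne+add  2-wide
c9: i11 add  RAW r3
c10: i12 or  RAW r2
c11: i13 xor  tail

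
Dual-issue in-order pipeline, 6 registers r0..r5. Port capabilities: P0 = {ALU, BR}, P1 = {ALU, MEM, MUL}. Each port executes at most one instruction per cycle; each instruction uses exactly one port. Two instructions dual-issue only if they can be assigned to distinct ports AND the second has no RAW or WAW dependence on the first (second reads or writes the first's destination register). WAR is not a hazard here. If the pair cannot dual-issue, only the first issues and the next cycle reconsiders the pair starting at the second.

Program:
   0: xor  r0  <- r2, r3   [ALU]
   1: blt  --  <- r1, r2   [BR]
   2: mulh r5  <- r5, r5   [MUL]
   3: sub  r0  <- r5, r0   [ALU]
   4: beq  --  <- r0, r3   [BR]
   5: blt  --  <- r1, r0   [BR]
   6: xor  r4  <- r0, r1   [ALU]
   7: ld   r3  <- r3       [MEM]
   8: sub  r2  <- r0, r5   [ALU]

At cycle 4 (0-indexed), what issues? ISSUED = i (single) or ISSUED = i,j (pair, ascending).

#0 head=0: xor.ALU blt.BR i0+i1 dual
#1 head=2: mulh.MUL i2 RAW r5
#2 head=3: sub.ALU i3 RAW r0
#3 head=4: beq.BR i4 no-port BR/BR
#4 head=5: blt.BR xor.ALU i5+i6 dual
#5 head=7: ld.MEM sub.ALU i7+i8 dual

ISSUED = 5,6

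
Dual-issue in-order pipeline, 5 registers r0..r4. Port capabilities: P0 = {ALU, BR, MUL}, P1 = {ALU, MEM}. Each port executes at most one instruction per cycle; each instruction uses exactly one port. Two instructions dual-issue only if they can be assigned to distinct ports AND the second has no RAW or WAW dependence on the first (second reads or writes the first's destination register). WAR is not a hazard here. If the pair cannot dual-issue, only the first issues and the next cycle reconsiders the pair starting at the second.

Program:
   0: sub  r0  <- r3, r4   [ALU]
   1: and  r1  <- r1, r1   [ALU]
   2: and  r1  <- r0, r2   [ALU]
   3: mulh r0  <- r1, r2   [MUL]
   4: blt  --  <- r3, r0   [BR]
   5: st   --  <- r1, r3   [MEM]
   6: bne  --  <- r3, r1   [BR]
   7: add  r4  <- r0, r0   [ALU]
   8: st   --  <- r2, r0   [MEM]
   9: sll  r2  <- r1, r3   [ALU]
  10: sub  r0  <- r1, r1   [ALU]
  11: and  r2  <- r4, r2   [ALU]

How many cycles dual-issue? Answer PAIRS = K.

[0] i0/i1  sub/and  -- 2-wide
[1] i2  and  -- RAW r1
[2] i3  mulh  -- no-port MUL/BR
[3] i4/i5  blt/st  -- 2-wide
[4] i6/i7  bne/add  -- 2-wide
[5] i8/i9  st/sll  -- 2-wide
[6] i10/i11  sub/and  -- 2-wide

PAIRS = 5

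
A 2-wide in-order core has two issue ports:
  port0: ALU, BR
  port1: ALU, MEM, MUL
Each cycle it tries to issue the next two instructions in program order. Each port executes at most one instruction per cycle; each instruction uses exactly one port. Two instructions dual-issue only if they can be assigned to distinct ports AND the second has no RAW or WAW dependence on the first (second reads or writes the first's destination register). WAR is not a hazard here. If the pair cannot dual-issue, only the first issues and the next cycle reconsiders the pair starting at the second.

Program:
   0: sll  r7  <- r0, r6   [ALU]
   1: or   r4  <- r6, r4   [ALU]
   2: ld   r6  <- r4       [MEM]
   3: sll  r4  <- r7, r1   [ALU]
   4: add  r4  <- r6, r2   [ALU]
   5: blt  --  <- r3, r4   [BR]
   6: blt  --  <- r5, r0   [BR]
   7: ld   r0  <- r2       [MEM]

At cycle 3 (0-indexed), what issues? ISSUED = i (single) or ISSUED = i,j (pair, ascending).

ISSUED = 5

t=0 i0/i1:sll;or ; pair
t=1 i2/i3:ld;sll ; pair
t=2 i4:add ; RAW r4
t=3 i5:blt ; no-port BR/BR
t=4 i6/i7:blt;ld ; pair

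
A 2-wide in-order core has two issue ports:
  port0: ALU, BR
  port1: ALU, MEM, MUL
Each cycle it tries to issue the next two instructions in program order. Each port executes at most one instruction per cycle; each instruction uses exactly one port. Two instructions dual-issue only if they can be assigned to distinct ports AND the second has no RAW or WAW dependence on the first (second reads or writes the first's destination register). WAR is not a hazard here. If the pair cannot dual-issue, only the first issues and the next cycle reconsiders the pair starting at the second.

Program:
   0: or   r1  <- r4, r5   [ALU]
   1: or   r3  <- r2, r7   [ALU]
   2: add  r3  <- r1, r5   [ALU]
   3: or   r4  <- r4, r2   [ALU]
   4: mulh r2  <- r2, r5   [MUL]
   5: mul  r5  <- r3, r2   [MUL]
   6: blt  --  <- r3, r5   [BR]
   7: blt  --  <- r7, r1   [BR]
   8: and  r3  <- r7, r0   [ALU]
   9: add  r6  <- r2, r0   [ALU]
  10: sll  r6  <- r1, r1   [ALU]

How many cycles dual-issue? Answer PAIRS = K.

PAIRS = 3

c0: i0/i1 or/or  dual
c1: i2/i3 add/or  dual
c2: i4 mulh  no-port MUL/MUL
c3: i5 mul  RAW r5
c4: i6 blt  no-port BR/BR
c5: i7/i8 blt/and  dual
c6: i9 add  WAW r6
c7: i10 sll  tail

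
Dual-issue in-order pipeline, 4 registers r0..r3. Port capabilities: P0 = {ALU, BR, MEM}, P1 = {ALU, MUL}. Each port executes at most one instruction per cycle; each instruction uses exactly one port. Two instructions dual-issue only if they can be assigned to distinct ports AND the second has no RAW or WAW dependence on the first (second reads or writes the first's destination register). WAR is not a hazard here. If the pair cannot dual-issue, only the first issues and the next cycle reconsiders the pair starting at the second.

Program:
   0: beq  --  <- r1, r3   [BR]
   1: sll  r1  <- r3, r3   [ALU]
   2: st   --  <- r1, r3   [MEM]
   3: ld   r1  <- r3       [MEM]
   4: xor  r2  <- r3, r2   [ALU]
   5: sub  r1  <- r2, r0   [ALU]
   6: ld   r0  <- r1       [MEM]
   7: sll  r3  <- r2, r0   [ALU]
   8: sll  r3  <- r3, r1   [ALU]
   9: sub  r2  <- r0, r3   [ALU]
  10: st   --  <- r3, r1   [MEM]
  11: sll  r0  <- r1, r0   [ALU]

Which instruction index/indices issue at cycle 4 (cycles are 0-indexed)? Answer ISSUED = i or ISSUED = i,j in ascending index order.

ISSUED = 6

0. beq;sll @i0+i1  | 2-wide
1. st @i2  | no-port MEM/MEM
2. ld;xor @i3+i4  | 2-wide
3. sub @i5  | RAW r1
4. ld @i6  | RAW r0
5. sll @i7  | RAW+WAW r3
6. sll @i8  | RAW r3
7. sub;st @i9+i10  | 2-wide
8. sll @i11  | tail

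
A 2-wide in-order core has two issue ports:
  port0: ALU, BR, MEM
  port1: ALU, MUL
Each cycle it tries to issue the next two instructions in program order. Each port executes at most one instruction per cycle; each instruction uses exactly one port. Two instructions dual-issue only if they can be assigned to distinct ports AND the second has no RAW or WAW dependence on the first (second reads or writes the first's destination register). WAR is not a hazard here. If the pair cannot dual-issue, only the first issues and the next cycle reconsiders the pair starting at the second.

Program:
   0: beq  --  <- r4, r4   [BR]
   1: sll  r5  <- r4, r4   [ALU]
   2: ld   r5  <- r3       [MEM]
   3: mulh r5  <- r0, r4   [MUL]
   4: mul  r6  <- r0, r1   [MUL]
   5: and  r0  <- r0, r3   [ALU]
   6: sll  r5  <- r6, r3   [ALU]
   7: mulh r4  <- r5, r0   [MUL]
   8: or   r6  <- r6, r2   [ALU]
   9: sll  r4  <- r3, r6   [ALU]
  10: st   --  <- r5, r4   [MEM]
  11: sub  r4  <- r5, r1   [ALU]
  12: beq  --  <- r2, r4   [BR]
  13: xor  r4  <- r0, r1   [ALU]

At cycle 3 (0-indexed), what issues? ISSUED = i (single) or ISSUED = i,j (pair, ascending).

ISSUED = 4,5

0. beq+sll @i0&i1  | pair
1. ld @i2  | WAW r5
2. mulh @i3  | no-port MUL/MUL
3. mul+and @i4&i5  | pair
4. sll @i6  | RAW r5
5. mulh+or @i7&i8  | pair
6. sll @i9  | RAW r4
7. st+sub @i10&i11  | pair
8. beq+xor @i12&i13  | pair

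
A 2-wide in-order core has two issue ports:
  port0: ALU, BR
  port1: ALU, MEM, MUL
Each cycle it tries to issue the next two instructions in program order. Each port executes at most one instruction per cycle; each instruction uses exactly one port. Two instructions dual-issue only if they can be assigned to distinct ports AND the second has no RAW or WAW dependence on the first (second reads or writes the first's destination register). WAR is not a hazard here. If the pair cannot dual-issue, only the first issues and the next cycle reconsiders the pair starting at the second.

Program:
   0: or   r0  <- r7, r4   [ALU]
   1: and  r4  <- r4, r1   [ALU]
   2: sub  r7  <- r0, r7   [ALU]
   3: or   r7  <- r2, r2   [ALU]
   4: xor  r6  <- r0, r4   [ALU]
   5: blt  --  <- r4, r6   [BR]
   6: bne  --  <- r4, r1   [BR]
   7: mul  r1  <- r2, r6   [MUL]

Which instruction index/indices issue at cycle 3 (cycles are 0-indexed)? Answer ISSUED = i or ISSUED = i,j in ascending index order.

#0 head=0: or;and i0/i1 2-wide
#1 head=2: sub i2 WAW r7
#2 head=3: or;xor i3/i4 2-wide
#3 head=5: blt i5 no-port BR/BR
#4 head=6: bne;mul i6/i7 2-wide

ISSUED = 5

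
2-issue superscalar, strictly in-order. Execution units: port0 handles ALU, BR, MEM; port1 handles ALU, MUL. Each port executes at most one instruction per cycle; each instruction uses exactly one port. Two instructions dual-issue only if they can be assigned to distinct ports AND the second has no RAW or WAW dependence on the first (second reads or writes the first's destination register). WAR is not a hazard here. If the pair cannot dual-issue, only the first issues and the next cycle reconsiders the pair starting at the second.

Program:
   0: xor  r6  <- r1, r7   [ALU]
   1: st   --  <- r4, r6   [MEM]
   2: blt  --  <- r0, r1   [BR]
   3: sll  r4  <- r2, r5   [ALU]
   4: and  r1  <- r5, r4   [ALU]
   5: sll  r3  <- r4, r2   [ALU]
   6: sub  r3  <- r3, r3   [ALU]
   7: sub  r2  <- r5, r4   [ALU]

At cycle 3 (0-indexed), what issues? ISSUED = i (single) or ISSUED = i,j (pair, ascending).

0. xor.ALU @i0  | RAW r6
1. st.MEM @i1  | no-port MEM/BR
2. blt.BR+sll.ALU @i2&i3  | 2-wide
3. and.ALU+sll.ALU @i4&i5  | 2-wide
4. sub.ALU+sub.ALU @i6&i7  | 2-wide

ISSUED = 4,5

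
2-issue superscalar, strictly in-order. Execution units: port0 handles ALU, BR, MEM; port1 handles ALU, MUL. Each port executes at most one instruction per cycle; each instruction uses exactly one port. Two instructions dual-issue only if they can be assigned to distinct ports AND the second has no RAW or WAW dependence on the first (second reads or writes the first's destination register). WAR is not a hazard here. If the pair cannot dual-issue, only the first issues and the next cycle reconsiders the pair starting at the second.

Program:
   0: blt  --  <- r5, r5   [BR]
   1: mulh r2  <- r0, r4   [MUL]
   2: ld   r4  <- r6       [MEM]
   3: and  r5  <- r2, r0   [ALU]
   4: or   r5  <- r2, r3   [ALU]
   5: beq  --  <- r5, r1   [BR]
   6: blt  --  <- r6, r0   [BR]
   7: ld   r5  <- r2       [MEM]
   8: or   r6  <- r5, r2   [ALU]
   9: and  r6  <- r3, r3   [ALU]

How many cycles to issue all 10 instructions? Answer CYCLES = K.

0. blt/mulh @i0,i1  | pair
1. ld/and @i2,i3  | pair
2. or @i4  | RAW r5
3. beq @i5  | no-port BR/BR
4. blt @i6  | no-port BR/MEM
5. ld @i7  | RAW r5
6. or @i8  | WAW r6
7. and @i9  | tail

CYCLES = 8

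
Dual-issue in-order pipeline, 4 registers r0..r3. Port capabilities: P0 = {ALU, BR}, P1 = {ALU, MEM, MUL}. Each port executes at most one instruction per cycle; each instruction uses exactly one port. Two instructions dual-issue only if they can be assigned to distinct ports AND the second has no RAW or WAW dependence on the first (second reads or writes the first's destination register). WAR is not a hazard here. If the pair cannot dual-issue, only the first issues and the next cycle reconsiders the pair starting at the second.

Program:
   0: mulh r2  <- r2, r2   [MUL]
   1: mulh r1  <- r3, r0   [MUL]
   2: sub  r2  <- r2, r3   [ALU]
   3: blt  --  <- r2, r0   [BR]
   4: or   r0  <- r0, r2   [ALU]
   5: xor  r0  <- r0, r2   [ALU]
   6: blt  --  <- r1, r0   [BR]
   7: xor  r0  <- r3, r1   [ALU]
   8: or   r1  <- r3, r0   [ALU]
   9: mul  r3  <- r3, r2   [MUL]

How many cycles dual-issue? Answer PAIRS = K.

  cy0 -> i0 (mulh.MUL) no-port MUL/MUL
  cy1 -> i1&i2 (mulh.MUL/sub.ALU) pair
  cy2 -> i3&i4 (blt.BR/or.ALU) pair
  cy3 -> i5 (xor.ALU) RAW r0
  cy4 -> i6&i7 (blt.BR/xor.ALU) pair
  cy5 -> i8&i9 (or.ALU/mul.MUL) pair

PAIRS = 4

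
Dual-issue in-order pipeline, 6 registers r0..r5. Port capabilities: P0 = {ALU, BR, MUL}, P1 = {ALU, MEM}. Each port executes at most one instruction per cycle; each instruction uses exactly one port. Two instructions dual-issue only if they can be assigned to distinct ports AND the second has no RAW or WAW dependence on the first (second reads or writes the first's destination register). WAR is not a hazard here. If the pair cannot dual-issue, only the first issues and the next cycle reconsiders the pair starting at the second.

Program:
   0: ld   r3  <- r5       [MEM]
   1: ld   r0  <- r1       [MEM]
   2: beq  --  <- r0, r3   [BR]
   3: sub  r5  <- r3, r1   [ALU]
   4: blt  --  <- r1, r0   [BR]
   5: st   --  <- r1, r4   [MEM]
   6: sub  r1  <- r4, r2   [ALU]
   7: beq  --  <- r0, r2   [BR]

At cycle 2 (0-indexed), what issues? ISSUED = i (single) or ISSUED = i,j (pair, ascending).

ISSUED = 2,3

0. ld @i0  | no-port MEM/MEM
1. ld @i1  | RAW r0
2. beq/sub @i2&i3  | pair
3. blt/st @i4&i5  | pair
4. sub/beq @i6&i7  | pair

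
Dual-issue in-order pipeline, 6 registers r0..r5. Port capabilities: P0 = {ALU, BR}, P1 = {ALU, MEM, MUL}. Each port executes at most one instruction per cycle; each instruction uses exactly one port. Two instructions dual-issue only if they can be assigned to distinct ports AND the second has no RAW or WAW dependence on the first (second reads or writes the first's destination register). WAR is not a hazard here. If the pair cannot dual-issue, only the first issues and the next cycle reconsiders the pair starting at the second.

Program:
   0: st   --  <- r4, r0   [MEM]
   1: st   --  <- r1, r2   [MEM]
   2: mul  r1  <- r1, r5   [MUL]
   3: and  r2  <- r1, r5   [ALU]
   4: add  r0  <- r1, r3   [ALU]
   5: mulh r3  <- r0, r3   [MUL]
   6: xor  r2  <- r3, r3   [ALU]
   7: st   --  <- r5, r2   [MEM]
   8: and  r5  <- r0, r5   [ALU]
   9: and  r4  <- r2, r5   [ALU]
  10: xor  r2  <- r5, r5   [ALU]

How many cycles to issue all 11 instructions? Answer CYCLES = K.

CYCLES = 8

c0: i0 st.MEM  no-port MEM/MEM
c1: i1 st.MEM  no-port MEM/MUL
c2: i2 mul.MUL  RAW r1
c3: i3/i4 and.ALU add.ALU  pair
c4: i5 mulh.MUL  RAW r3
c5: i6 xor.ALU  RAW r2
c6: i7/i8 st.MEM and.ALU  pair
c7: i9/i10 and.ALU xor.ALU  pair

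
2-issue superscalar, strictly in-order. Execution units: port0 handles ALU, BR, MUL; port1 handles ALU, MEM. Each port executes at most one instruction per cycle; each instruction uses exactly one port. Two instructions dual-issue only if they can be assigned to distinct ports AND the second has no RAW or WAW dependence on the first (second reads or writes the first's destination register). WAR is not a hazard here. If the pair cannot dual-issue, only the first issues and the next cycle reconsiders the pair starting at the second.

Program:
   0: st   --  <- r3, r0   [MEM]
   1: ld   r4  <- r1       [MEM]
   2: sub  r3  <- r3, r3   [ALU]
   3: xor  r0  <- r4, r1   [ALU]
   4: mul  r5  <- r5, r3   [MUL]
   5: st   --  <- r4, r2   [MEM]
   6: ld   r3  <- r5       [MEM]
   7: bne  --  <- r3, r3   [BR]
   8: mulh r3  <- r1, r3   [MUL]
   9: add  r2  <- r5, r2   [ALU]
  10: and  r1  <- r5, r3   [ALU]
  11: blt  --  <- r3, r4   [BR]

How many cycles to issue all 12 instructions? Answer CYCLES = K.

#0 head=0: st i0 no-port MEM/MEM
#1 head=1: ld+sub i1+i2 pair
#2 head=3: xor+mul i3+i4 pair
#3 head=5: st i5 no-port MEM/MEM
#4 head=6: ld i6 RAW r3
#5 head=7: bne i7 no-port BR/MUL
#6 head=8: mulh+add i8+i9 pair
#7 head=10: and+blt i10+i11 pair

CYCLES = 8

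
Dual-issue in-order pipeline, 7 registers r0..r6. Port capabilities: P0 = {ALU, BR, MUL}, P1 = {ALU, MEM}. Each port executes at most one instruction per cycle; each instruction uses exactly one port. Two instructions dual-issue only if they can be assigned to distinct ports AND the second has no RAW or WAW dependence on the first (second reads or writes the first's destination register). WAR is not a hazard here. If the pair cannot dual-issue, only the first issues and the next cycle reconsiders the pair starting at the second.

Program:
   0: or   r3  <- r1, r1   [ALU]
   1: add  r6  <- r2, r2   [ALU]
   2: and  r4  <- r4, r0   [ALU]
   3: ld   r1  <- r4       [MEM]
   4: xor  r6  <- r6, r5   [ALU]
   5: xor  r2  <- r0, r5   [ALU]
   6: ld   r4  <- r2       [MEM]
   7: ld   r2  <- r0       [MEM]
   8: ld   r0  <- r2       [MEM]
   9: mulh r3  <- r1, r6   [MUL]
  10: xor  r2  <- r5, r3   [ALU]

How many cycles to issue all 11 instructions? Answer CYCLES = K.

CYCLES = 8

  cy0 -> i0,i1 (or.ALU;add.ALU) dual
  cy1 -> i2 (and.ALU) RAW r4
  cy2 -> i3,i4 (ld.MEM;xor.ALU) dual
  cy3 -> i5 (xor.ALU) RAW r2
  cy4 -> i6 (ld.MEM) no-port MEM/MEM
  cy5 -> i7 (ld.MEM) no-port MEM/MEM
  cy6 -> i8,i9 (ld.MEM;mulh.MUL) dual
  cy7 -> i10 (xor.ALU) tail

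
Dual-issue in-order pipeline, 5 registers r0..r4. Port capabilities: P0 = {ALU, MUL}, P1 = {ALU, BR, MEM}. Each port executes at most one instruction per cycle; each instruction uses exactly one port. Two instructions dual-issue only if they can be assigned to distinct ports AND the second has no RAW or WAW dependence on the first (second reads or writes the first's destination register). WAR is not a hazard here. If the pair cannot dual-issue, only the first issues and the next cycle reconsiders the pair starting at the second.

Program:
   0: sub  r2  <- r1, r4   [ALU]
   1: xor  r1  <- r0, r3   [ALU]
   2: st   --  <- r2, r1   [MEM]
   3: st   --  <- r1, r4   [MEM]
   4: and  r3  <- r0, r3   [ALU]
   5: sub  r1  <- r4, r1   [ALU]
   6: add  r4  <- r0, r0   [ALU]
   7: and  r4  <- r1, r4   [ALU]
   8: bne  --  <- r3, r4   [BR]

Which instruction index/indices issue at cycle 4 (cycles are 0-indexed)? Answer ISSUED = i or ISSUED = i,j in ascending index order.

ISSUED = 7

t=0 i0&i1:sub/xor ; pair
t=1 i2:st ; no-port MEM/MEM
t=2 i3&i4:st/and ; pair
t=3 i5&i6:sub/add ; pair
t=4 i7:and ; RAW r4
t=5 i8:bne ; tail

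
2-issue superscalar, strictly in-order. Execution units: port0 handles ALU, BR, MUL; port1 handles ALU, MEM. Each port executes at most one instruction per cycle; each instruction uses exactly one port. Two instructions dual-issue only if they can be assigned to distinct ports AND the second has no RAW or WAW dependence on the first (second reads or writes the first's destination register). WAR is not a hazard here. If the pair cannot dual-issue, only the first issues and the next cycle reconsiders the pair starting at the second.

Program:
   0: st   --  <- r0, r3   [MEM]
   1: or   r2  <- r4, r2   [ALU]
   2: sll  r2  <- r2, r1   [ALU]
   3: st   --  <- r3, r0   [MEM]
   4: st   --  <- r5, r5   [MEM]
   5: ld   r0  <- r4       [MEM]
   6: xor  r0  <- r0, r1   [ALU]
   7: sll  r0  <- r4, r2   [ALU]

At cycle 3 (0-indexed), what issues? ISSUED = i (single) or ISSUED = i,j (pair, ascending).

ISSUED = 5

  cy0 -> i0+i1 (st.MEM/or.ALU) pair
  cy1 -> i2+i3 (sll.ALU/st.MEM) pair
  cy2 -> i4 (st.MEM) no-port MEM/MEM
  cy3 -> i5 (ld.MEM) RAW+WAW r0
  cy4 -> i6 (xor.ALU) WAW r0
  cy5 -> i7 (sll.ALU) tail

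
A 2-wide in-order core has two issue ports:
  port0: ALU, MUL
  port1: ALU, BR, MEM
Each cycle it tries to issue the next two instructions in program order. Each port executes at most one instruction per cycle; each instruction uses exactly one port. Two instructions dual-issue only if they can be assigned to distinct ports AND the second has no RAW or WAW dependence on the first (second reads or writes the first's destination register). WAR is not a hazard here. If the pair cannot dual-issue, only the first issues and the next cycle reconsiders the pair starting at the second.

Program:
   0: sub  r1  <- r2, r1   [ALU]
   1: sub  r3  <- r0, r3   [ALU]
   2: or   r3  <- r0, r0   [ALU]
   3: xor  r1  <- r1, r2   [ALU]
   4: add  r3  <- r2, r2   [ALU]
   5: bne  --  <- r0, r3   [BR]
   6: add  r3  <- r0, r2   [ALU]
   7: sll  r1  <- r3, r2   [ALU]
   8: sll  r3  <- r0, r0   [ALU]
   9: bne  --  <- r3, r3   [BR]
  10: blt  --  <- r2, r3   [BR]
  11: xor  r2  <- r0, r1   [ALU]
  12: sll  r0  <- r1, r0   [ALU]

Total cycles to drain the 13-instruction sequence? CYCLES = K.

0. sub+sub @i0&i1  | dual
1. or+xor @i2&i3  | dual
2. add @i4  | RAW r3
3. bne+add @i5&i6  | dual
4. sll+sll @i7&i8  | dual
5. bne @i9  | no-port BR/BR
6. blt+xor @i10&i11  | dual
7. sll @i12  | tail

CYCLES = 8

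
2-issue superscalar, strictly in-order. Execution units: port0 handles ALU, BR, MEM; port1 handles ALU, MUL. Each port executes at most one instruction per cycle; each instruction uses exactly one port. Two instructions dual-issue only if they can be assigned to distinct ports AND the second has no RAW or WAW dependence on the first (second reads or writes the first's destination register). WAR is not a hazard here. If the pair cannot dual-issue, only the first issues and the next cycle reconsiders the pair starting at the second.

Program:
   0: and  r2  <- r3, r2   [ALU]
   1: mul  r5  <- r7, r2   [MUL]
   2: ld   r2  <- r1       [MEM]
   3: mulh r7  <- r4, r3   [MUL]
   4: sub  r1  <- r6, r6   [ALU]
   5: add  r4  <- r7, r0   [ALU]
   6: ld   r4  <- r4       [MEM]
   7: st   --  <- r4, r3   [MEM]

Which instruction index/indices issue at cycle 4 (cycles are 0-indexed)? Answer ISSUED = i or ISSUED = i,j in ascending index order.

[0] i0  and  -- RAW r2
[1] i1&i2  mul ld  -- 2-wide
[2] i3&i4  mulh sub  -- 2-wide
[3] i5  add  -- RAW+WAW r4
[4] i6  ld  -- no-port MEM/MEM
[5] i7  st  -- tail

ISSUED = 6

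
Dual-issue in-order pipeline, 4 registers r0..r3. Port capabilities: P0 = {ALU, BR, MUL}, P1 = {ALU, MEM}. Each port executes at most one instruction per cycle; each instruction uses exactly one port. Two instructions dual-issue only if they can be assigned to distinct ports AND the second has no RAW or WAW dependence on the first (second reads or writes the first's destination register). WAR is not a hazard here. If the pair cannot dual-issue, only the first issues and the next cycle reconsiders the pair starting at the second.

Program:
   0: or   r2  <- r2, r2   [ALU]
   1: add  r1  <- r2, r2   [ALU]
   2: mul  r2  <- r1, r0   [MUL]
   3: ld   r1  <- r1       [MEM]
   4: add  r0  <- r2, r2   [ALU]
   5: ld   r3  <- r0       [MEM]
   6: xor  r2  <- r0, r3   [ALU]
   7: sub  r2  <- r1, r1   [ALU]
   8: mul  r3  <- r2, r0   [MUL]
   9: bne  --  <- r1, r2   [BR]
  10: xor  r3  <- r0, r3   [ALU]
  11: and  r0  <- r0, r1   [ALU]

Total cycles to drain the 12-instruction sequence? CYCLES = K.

  cy0 -> i0 (or.ALU) RAW r2
  cy1 -> i1 (add.ALU) RAW r1
  cy2 -> i2&i3 (mul.MUL/ld.MEM) dual
  cy3 -> i4 (add.ALU) RAW r0
  cy4 -> i5 (ld.MEM) RAW r3
  cy5 -> i6 (xor.ALU) WAW r2
  cy6 -> i7 (sub.ALU) RAW r2
  cy7 -> i8 (mul.MUL) no-port MUL/BR
  cy8 -> i9&i10 (bne.BR/xor.ALU) dual
  cy9 -> i11 (and.ALU) tail

CYCLES = 10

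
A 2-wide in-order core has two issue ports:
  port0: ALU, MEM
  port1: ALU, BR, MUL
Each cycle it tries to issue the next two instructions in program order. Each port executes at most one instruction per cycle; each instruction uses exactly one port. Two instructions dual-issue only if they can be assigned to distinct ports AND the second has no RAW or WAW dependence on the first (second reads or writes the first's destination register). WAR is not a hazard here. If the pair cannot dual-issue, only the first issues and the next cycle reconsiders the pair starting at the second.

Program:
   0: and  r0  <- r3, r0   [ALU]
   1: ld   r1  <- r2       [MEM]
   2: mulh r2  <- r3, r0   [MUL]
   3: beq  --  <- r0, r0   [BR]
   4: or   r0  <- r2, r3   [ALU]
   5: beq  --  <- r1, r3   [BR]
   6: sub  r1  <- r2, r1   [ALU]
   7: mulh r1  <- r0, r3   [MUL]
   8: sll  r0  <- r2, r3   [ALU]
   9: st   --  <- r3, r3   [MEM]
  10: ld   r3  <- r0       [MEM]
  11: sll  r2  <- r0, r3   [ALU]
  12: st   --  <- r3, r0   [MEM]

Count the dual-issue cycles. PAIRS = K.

t=0 i0+i1:and.ALU ld.MEM ; pair
t=1 i2:mulh.MUL ; no-port MUL/BR
t=2 i3+i4:beq.BR or.ALU ; pair
t=3 i5+i6:beq.BR sub.ALU ; pair
t=4 i7+i8:mulh.MUL sll.ALU ; pair
t=5 i9:st.MEM ; no-port MEM/MEM
t=6 i10:ld.MEM ; RAW r3
t=7 i11+i12:sll.ALU st.MEM ; pair

PAIRS = 5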